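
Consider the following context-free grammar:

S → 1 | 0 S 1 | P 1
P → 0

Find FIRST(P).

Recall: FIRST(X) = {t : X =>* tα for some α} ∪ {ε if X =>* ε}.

We compute FIRST(P) using the standard algorithm.
FIRST(P) = {0}
FIRST(S) = {0, 1}
Therefore, FIRST(P) = {0}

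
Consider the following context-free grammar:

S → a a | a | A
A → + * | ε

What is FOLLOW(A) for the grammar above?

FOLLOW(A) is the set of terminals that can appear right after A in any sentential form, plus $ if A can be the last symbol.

We compute FOLLOW(A) using the standard algorithm.
FOLLOW(S) starts with {$}.
FIRST(A) = {+, ε}
FIRST(S) = {+, a, ε}
FOLLOW(A) = {$}
FOLLOW(S) = {$}
Therefore, FOLLOW(A) = {$}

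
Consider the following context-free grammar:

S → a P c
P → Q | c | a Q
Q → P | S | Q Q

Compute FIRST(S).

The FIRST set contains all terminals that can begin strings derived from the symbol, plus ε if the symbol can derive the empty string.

We compute FIRST(S) using the standard algorithm.
FIRST(P) = {a, c}
FIRST(Q) = {a, c}
FIRST(S) = {a}
Therefore, FIRST(S) = {a}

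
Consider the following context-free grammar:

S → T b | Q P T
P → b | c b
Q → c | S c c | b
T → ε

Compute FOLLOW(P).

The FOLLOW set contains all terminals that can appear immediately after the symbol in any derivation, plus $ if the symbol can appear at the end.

We compute FOLLOW(P) using the standard algorithm.
FOLLOW(S) starts with {$}.
FIRST(P) = {b, c}
FIRST(Q) = {b, c}
FIRST(S) = {b, c}
FIRST(T) = {ε}
FOLLOW(P) = {$, c}
FOLLOW(Q) = {b, c}
FOLLOW(S) = {$, c}
FOLLOW(T) = {$, b, c}
Therefore, FOLLOW(P) = {$, c}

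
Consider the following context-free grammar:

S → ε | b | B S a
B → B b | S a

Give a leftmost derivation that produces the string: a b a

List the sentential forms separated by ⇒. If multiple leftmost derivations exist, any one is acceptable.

S ⇒ B S a ⇒ B b S a ⇒ S a b S a ⇒ a b S a ⇒ a b a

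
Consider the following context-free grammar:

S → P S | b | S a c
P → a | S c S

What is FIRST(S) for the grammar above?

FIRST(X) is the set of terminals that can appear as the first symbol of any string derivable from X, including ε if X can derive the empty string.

We compute FIRST(S) using the standard algorithm.
FIRST(P) = {a, b}
FIRST(S) = {a, b}
Therefore, FIRST(S) = {a, b}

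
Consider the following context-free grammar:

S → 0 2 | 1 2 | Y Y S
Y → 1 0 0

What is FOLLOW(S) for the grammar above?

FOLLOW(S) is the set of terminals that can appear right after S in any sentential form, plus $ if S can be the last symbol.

We compute FOLLOW(S) using the standard algorithm.
FOLLOW(S) starts with {$}.
FIRST(S) = {0, 1}
FIRST(Y) = {1}
FOLLOW(S) = {$}
FOLLOW(Y) = {0, 1}
Therefore, FOLLOW(S) = {$}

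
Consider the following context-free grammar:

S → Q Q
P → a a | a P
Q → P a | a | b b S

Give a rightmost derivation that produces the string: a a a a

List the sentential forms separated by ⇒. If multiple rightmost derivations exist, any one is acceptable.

S ⇒ Q Q ⇒ Q P a ⇒ Q a a a ⇒ a a a a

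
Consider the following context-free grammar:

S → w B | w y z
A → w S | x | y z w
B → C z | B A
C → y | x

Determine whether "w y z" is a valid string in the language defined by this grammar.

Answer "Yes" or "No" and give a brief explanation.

Yes - a valid derivation exists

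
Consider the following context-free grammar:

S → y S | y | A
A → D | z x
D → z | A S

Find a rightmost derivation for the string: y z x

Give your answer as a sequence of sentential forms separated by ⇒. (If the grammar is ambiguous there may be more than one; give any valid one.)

S ⇒ y S ⇒ y A ⇒ y z x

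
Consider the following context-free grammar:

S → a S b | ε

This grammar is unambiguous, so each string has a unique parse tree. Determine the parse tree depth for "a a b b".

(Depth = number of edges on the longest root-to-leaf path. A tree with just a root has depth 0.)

3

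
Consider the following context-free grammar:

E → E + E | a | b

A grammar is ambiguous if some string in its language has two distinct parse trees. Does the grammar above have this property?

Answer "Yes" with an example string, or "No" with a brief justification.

Yes - the string 'a + a + a + b + b' has two distinct parse trees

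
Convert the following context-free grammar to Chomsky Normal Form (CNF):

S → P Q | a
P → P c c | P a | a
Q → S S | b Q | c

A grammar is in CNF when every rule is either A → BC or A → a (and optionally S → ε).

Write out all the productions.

S → a; TC → c; TA → a; P → a; TB → b; Q → c; S → P Q; P → P X0; X0 → TC TC; P → P TA; Q → S S; Q → TB Q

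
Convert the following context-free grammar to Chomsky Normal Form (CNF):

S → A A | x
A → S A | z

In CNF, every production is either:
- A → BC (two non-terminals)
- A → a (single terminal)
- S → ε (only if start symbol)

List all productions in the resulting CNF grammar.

S → x; A → z; S → A A; A → S A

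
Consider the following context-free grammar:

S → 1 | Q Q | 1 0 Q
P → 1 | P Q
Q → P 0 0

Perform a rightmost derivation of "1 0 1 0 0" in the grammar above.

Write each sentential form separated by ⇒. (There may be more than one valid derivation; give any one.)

S ⇒ 1 0 Q ⇒ 1 0 P 0 0 ⇒ 1 0 1 0 0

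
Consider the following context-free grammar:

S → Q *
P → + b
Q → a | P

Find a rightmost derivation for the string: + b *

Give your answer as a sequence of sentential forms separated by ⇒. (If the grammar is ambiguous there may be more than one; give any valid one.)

S ⇒ Q * ⇒ P * ⇒ + b *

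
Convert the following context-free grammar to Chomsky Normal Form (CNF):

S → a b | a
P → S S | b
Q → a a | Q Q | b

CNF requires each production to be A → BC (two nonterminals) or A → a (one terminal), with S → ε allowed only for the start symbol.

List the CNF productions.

TA → a; TB → b; S → a; P → b; Q → b; S → TA TB; P → S S; Q → TA TA; Q → Q Q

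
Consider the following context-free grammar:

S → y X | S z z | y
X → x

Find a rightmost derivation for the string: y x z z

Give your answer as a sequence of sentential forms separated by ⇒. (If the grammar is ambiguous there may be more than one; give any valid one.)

S ⇒ S z z ⇒ y X z z ⇒ y x z z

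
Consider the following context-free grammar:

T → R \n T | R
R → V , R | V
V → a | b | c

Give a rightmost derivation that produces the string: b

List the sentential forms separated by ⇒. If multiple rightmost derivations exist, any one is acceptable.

T ⇒ R ⇒ V ⇒ b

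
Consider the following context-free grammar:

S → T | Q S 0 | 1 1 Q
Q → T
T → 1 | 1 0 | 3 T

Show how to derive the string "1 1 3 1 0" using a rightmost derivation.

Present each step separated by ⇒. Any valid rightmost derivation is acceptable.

S ⇒ 1 1 Q ⇒ 1 1 T ⇒ 1 1 3 T ⇒ 1 1 3 1 0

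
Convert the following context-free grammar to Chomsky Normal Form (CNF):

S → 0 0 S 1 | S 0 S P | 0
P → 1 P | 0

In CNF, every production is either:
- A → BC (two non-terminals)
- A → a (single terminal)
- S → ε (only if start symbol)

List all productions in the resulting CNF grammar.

T0 → 0; T1 → 1; S → 0; P → 0; S → T0 X0; X0 → T0 X1; X1 → S T1; S → S X2; X2 → T0 X3; X3 → S P; P → T1 P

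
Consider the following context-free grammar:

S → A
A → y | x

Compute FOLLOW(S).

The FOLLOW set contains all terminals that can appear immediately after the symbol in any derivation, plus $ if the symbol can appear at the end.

We compute FOLLOW(S) using the standard algorithm.
FOLLOW(S) starts with {$}.
FIRST(A) = {x, y}
FIRST(S) = {x, y}
FOLLOW(A) = {$}
FOLLOW(S) = {$}
Therefore, FOLLOW(S) = {$}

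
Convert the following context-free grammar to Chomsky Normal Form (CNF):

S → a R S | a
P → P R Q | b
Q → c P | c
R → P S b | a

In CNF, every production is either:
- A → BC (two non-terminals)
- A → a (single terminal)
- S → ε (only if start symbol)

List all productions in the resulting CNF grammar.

TA → a; S → a; P → b; TC → c; Q → c; TB → b; R → a; S → TA X0; X0 → R S; P → P X1; X1 → R Q; Q → TC P; R → P X2; X2 → S TB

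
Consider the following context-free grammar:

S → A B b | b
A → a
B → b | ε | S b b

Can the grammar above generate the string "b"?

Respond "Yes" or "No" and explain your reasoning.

Yes - a valid derivation exists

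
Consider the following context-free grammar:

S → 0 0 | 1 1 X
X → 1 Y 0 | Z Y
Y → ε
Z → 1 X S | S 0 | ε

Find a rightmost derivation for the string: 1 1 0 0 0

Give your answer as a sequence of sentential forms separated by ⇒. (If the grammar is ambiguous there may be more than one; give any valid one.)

S ⇒ 1 1 X ⇒ 1 1 Z Y ⇒ 1 1 Z ⇒ 1 1 S 0 ⇒ 1 1 0 0 0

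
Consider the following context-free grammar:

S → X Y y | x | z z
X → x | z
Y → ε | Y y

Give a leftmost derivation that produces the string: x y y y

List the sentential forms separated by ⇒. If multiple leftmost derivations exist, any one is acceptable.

S ⇒ X Y y ⇒ x Y y ⇒ x Y y y ⇒ x Y y y y ⇒ x y y y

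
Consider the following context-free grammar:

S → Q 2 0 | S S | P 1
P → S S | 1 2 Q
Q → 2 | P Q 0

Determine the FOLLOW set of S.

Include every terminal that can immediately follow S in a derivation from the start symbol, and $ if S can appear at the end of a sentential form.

We compute FOLLOW(S) using the standard algorithm.
FOLLOW(S) starts with {$}.
FIRST(P) = {1, 2}
FIRST(Q) = {1, 2}
FIRST(S) = {1, 2}
FOLLOW(P) = {1, 2}
FOLLOW(Q) = {0, 1, 2}
FOLLOW(S) = {$, 1, 2}
Therefore, FOLLOW(S) = {$, 1, 2}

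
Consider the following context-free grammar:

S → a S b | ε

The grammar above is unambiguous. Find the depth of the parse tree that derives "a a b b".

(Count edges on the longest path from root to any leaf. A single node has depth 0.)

3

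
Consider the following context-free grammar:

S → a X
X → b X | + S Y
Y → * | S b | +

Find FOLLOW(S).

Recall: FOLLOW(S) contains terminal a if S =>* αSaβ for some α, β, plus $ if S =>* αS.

We compute FOLLOW(S) using the standard algorithm.
FOLLOW(S) starts with {$}.
FIRST(S) = {a}
FIRST(X) = {+, b}
FIRST(Y) = {*, +, a}
FOLLOW(S) = {$, *, +, a, b}
FOLLOW(X) = {$, *, +, a, b}
FOLLOW(Y) = {$, *, +, a, b}
Therefore, FOLLOW(S) = {$, *, +, a, b}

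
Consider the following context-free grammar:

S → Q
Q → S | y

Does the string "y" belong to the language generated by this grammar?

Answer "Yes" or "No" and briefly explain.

Yes - a valid derivation exists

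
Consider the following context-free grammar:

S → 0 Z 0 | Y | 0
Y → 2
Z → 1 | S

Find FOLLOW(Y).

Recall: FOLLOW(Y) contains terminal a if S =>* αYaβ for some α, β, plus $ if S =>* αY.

We compute FOLLOW(Y) using the standard algorithm.
FOLLOW(S) starts with {$}.
FIRST(S) = {0, 2}
FIRST(Y) = {2}
FIRST(Z) = {0, 1, 2}
FOLLOW(S) = {$, 0}
FOLLOW(Y) = {$, 0}
FOLLOW(Z) = {0}
Therefore, FOLLOW(Y) = {$, 0}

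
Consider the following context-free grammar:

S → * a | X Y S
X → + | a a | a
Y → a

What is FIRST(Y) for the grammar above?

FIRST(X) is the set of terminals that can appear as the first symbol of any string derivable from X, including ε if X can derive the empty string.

We compute FIRST(Y) using the standard algorithm.
FIRST(S) = {*, +, a}
FIRST(X) = {+, a}
FIRST(Y) = {a}
Therefore, FIRST(Y) = {a}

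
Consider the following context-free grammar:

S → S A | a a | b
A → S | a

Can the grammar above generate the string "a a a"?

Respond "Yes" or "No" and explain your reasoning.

Yes - a valid derivation exists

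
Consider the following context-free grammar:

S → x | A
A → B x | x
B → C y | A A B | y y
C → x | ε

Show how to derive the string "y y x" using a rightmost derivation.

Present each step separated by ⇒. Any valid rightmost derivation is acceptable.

S ⇒ A ⇒ B x ⇒ y y x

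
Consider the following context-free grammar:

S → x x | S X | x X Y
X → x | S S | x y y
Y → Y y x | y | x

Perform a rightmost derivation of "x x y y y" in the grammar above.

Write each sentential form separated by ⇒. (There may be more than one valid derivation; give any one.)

S ⇒ x X Y ⇒ x X y ⇒ x x y y y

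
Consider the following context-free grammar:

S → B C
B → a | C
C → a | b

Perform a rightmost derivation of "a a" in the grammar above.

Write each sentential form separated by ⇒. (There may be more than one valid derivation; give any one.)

S ⇒ B C ⇒ B a ⇒ a a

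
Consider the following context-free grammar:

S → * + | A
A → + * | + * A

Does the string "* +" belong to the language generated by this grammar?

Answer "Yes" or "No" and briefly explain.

Yes - a valid derivation exists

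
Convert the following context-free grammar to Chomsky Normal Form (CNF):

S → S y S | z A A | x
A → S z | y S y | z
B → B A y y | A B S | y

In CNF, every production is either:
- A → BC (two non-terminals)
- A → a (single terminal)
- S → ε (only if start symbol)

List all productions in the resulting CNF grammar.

TY → y; TZ → z; S → x; A → z; B → y; S → S X0; X0 → TY S; S → TZ X1; X1 → A A; A → S TZ; A → TY X2; X2 → S TY; B → B X3; X3 → A X4; X4 → TY TY; B → A X5; X5 → B S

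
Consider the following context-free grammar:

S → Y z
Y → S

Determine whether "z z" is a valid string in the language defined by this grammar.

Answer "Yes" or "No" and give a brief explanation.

No - no valid derivation exists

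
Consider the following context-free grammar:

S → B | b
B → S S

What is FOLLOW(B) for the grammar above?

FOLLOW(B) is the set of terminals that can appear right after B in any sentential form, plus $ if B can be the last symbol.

We compute FOLLOW(B) using the standard algorithm.
FOLLOW(S) starts with {$}.
FIRST(B) = {b}
FIRST(S) = {b}
FOLLOW(B) = {$, b}
FOLLOW(S) = {$, b}
Therefore, FOLLOW(B) = {$, b}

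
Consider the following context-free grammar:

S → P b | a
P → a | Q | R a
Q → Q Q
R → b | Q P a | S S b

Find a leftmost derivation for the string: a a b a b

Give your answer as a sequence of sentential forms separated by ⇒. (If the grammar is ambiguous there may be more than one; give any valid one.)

S ⇒ P b ⇒ R a b ⇒ S S b a b ⇒ a S b a b ⇒ a a b a b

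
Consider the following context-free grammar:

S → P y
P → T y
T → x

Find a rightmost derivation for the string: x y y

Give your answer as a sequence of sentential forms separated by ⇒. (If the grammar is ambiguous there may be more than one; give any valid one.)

S ⇒ P y ⇒ T y y ⇒ x y y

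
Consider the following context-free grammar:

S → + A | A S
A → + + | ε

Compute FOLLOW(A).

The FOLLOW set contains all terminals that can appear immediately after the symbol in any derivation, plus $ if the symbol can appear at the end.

We compute FOLLOW(A) using the standard algorithm.
FOLLOW(S) starts with {$}.
FIRST(A) = {+, ε}
FIRST(S) = {+}
FOLLOW(A) = {$, +}
FOLLOW(S) = {$}
Therefore, FOLLOW(A) = {$, +}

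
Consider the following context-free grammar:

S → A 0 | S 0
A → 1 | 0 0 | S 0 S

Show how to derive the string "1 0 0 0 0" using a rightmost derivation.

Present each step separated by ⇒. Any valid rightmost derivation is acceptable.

S ⇒ S 0 ⇒ S 0 0 ⇒ S 0 0 0 ⇒ A 0 0 0 0 ⇒ 1 0 0 0 0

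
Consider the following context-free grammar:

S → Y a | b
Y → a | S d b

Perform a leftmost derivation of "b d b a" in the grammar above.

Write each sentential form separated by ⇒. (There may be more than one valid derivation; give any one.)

S ⇒ Y a ⇒ S d b a ⇒ b d b a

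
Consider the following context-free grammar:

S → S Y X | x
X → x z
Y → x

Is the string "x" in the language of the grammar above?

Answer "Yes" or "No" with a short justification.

Yes - a valid derivation exists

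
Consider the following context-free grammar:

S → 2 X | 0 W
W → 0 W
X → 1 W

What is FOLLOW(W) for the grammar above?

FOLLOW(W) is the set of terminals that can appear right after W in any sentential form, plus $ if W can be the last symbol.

We compute FOLLOW(W) using the standard algorithm.
FOLLOW(S) starts with {$}.
FIRST(S) = {0, 2}
FIRST(W) = {0}
FIRST(X) = {1}
FOLLOW(S) = {$}
FOLLOW(W) = {$}
FOLLOW(X) = {$}
Therefore, FOLLOW(W) = {$}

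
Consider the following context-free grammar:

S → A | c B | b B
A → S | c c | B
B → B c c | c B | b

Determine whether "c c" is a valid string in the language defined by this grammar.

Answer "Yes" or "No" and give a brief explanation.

Yes - a valid derivation exists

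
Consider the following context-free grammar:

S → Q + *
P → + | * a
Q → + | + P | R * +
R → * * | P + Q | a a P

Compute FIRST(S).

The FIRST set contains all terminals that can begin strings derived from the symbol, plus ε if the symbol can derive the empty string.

We compute FIRST(S) using the standard algorithm.
FIRST(P) = {*, +}
FIRST(Q) = {*, +, a}
FIRST(R) = {*, +, a}
FIRST(S) = {*, +, a}
Therefore, FIRST(S) = {*, +, a}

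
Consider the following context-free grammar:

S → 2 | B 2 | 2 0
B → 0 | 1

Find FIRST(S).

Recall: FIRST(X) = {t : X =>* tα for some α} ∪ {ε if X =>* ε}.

We compute FIRST(S) using the standard algorithm.
FIRST(B) = {0, 1}
FIRST(S) = {0, 1, 2}
Therefore, FIRST(S) = {0, 1, 2}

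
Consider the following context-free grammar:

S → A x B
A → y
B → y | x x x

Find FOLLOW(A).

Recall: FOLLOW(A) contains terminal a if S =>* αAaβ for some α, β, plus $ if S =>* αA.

We compute FOLLOW(A) using the standard algorithm.
FOLLOW(S) starts with {$}.
FIRST(A) = {y}
FIRST(B) = {x, y}
FIRST(S) = {y}
FOLLOW(A) = {x}
FOLLOW(B) = {$}
FOLLOW(S) = {$}
Therefore, FOLLOW(A) = {x}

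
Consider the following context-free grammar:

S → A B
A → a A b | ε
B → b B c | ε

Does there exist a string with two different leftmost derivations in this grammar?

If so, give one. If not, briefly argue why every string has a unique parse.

No - every string in the language has a unique leftmost derivation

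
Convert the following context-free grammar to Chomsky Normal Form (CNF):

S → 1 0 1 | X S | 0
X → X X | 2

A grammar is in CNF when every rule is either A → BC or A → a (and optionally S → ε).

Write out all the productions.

T1 → 1; T0 → 0; S → 0; X → 2; S → T1 X0; X0 → T0 T1; S → X S; X → X X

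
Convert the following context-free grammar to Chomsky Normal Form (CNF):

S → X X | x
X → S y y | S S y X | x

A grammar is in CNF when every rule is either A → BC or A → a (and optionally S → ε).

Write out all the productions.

S → x; TY → y; X → x; S → X X; X → S X0; X0 → TY TY; X → S X1; X1 → S X2; X2 → TY X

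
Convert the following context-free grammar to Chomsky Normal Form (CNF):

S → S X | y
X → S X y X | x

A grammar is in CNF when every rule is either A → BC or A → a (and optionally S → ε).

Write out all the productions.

S → y; TY → y; X → x; S → S X; X → S X0; X0 → X X1; X1 → TY X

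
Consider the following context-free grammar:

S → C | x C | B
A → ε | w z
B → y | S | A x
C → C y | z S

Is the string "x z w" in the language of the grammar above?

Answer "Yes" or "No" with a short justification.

No - no valid derivation exists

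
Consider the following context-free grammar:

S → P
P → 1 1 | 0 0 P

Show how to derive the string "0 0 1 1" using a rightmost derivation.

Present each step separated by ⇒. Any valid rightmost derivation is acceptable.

S ⇒ P ⇒ 0 0 P ⇒ 0 0 1 1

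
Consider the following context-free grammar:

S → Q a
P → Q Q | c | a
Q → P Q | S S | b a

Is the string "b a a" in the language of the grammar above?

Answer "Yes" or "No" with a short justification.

Yes - a valid derivation exists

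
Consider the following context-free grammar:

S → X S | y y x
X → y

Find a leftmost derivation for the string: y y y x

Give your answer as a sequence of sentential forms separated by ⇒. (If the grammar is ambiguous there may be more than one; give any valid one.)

S ⇒ X S ⇒ y S ⇒ y y y x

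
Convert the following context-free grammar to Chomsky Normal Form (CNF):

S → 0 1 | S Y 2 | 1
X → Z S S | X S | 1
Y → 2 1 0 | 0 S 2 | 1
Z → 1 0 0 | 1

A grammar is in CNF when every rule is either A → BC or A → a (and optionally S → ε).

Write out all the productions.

T0 → 0; T1 → 1; T2 → 2; S → 1; X → 1; Y → 1; Z → 1; S → T0 T1; S → S X0; X0 → Y T2; X → Z X1; X1 → S S; X → X S; Y → T2 X2; X2 → T1 T0; Y → T0 X3; X3 → S T2; Z → T1 X4; X4 → T0 T0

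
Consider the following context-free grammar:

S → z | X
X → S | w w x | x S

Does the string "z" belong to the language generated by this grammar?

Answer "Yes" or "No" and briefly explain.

Yes - a valid derivation exists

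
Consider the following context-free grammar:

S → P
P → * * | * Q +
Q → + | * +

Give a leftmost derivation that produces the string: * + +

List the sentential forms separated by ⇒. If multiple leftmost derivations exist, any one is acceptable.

S ⇒ P ⇒ * Q + ⇒ * + +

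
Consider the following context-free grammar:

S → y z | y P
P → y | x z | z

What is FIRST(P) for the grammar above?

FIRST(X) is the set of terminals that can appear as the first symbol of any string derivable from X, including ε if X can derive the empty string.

We compute FIRST(P) using the standard algorithm.
FIRST(P) = {x, y, z}
FIRST(S) = {y}
Therefore, FIRST(P) = {x, y, z}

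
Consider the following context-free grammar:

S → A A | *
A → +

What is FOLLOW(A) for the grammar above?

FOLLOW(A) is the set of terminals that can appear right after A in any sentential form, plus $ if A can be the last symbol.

We compute FOLLOW(A) using the standard algorithm.
FOLLOW(S) starts with {$}.
FIRST(A) = {+}
FIRST(S) = {*, +}
FOLLOW(A) = {$, +}
FOLLOW(S) = {$}
Therefore, FOLLOW(A) = {$, +}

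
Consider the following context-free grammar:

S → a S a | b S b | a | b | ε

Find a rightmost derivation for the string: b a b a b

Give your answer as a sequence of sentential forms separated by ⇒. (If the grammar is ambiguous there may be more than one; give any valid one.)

S ⇒ b S b ⇒ b a S a b ⇒ b a b a b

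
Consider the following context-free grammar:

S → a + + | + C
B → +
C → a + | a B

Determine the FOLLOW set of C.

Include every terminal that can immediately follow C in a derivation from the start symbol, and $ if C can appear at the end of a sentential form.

We compute FOLLOW(C) using the standard algorithm.
FOLLOW(S) starts with {$}.
FIRST(B) = {+}
FIRST(C) = {a}
FIRST(S) = {+, a}
FOLLOW(B) = {$}
FOLLOW(C) = {$}
FOLLOW(S) = {$}
Therefore, FOLLOW(C) = {$}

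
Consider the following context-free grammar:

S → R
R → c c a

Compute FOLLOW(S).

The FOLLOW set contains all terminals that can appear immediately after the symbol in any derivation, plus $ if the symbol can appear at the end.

We compute FOLLOW(S) using the standard algorithm.
FOLLOW(S) starts with {$}.
FIRST(R) = {c}
FIRST(S) = {c}
FOLLOW(R) = {$}
FOLLOW(S) = {$}
Therefore, FOLLOW(S) = {$}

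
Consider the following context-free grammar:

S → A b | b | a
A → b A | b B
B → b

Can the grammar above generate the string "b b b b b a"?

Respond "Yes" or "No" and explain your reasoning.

No - no valid derivation exists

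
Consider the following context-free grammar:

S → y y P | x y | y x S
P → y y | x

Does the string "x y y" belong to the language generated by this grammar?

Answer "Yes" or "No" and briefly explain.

No - no valid derivation exists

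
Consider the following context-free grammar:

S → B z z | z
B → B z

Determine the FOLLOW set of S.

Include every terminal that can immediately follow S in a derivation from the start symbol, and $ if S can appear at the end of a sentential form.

We compute FOLLOW(S) using the standard algorithm.
FOLLOW(S) starts with {$}.
FIRST(B) = {}
FIRST(S) = {z}
FOLLOW(B) = {z}
FOLLOW(S) = {$}
Therefore, FOLLOW(S) = {$}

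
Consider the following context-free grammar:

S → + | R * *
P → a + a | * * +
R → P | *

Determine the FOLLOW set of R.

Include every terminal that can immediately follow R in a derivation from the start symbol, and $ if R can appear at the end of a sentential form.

We compute FOLLOW(R) using the standard algorithm.
FOLLOW(S) starts with {$}.
FIRST(P) = {*, a}
FIRST(R) = {*, a}
FIRST(S) = {*, +, a}
FOLLOW(P) = {*}
FOLLOW(R) = {*}
FOLLOW(S) = {$}
Therefore, FOLLOW(R) = {*}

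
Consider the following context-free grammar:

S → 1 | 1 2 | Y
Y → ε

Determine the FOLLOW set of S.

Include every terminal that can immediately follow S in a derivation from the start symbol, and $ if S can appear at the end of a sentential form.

We compute FOLLOW(S) using the standard algorithm.
FOLLOW(S) starts with {$}.
FIRST(S) = {1, ε}
FIRST(Y) = {ε}
FOLLOW(S) = {$}
FOLLOW(Y) = {$}
Therefore, FOLLOW(S) = {$}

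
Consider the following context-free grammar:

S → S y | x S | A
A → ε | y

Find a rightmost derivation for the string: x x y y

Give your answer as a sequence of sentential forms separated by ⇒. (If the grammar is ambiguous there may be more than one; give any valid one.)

S ⇒ S y ⇒ x S y ⇒ x x S y ⇒ x x A y ⇒ x x y y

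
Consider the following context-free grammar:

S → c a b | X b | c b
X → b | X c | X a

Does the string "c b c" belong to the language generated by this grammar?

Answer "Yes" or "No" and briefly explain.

No - no valid derivation exists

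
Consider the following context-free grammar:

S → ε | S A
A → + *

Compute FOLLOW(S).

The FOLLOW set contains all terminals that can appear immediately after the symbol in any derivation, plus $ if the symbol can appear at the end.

We compute FOLLOW(S) using the standard algorithm.
FOLLOW(S) starts with {$}.
FIRST(A) = {+}
FIRST(S) = {+, ε}
FOLLOW(A) = {$, +}
FOLLOW(S) = {$, +}
Therefore, FOLLOW(S) = {$, +}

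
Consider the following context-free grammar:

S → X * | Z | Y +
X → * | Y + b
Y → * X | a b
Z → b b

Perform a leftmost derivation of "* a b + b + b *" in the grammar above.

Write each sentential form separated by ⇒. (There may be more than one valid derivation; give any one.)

S ⇒ X * ⇒ Y + b * ⇒ * X + b * ⇒ * Y + b + b * ⇒ * a b + b + b *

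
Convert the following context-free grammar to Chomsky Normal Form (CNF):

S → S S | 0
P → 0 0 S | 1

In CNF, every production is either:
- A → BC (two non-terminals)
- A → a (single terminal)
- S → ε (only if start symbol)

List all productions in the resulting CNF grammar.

S → 0; T0 → 0; P → 1; S → S S; P → T0 X0; X0 → T0 S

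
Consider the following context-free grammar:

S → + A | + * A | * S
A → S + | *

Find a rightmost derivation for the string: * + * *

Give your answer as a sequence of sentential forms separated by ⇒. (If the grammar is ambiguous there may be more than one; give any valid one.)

S ⇒ * S ⇒ * + * A ⇒ * + * *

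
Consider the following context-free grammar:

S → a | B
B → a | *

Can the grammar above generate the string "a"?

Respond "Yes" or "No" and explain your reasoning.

Yes - a valid derivation exists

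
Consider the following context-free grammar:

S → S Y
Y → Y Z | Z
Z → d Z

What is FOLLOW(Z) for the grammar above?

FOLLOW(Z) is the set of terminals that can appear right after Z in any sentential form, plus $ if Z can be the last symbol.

We compute FOLLOW(Z) using the standard algorithm.
FOLLOW(S) starts with {$}.
FIRST(S) = {}
FIRST(Y) = {d}
FIRST(Z) = {d}
FOLLOW(S) = {$, d}
FOLLOW(Y) = {$, d}
FOLLOW(Z) = {$, d}
Therefore, FOLLOW(Z) = {$, d}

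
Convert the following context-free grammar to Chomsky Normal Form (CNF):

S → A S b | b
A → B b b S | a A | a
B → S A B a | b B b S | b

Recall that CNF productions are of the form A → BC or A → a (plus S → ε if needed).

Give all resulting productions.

TB → b; S → b; TA → a; A → a; B → b; S → A X0; X0 → S TB; A → B X1; X1 → TB X2; X2 → TB S; A → TA A; B → S X3; X3 → A X4; X4 → B TA; B → TB X5; X5 → B X6; X6 → TB S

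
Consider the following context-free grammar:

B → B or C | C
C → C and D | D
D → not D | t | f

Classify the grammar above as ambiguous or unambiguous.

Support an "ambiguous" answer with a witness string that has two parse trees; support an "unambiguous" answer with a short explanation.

Unambiguous - every string in the language has a unique parse tree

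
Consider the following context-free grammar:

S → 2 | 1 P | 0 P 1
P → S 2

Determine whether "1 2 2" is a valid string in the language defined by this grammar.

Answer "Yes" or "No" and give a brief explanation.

Yes - a valid derivation exists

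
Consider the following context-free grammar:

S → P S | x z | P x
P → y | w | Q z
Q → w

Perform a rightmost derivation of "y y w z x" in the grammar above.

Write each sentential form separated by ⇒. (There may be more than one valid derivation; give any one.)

S ⇒ P S ⇒ P P S ⇒ P P P x ⇒ P P Q z x ⇒ P P w z x ⇒ P y w z x ⇒ y y w z x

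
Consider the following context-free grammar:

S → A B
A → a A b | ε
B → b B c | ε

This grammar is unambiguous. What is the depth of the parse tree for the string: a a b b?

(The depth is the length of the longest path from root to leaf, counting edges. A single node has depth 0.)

4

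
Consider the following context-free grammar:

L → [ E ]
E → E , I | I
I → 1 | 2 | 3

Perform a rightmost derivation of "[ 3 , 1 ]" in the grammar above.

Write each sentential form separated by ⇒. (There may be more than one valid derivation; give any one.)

L ⇒ [ E ] ⇒ [ E , I ] ⇒ [ E , 1 ] ⇒ [ I , 1 ] ⇒ [ 3 , 1 ]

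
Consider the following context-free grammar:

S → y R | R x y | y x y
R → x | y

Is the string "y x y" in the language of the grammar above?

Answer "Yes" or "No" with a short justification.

Yes - a valid derivation exists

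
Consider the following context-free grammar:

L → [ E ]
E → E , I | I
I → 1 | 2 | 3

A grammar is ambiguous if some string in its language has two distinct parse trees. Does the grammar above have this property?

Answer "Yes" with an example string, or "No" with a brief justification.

No - the grammar is unambiguous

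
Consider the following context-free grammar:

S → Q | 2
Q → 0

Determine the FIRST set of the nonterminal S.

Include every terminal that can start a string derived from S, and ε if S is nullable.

We compute FIRST(S) using the standard algorithm.
FIRST(Q) = {0}
FIRST(S) = {0, 2}
Therefore, FIRST(S) = {0, 2}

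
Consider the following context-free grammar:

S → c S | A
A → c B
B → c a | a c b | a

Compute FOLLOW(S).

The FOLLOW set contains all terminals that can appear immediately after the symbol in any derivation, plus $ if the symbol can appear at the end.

We compute FOLLOW(S) using the standard algorithm.
FOLLOW(S) starts with {$}.
FIRST(A) = {c}
FIRST(B) = {a, c}
FIRST(S) = {c}
FOLLOW(A) = {$}
FOLLOW(B) = {$}
FOLLOW(S) = {$}
Therefore, FOLLOW(S) = {$}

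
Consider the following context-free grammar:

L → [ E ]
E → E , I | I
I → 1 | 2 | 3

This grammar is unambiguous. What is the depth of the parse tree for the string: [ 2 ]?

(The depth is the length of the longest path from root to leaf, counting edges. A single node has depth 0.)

3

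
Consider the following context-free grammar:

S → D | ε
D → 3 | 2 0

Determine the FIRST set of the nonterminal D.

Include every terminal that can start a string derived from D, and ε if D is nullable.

We compute FIRST(D) using the standard algorithm.
FIRST(D) = {2, 3}
FIRST(S) = {2, 3, ε}
Therefore, FIRST(D) = {2, 3}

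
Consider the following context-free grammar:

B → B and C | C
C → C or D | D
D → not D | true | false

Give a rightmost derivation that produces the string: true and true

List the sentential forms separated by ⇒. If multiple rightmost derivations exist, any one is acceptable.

B ⇒ B and C ⇒ B and D ⇒ B and true ⇒ C and true ⇒ D and true ⇒ true and true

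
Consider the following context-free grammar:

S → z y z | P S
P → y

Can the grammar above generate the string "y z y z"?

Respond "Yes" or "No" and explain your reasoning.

Yes - a valid derivation exists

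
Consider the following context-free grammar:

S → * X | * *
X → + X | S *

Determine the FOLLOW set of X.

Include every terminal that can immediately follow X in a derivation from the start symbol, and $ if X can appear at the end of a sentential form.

We compute FOLLOW(X) using the standard algorithm.
FOLLOW(S) starts with {$}.
FIRST(S) = {*}
FIRST(X) = {*, +}
FOLLOW(S) = {$, *}
FOLLOW(X) = {$, *}
Therefore, FOLLOW(X) = {$, *}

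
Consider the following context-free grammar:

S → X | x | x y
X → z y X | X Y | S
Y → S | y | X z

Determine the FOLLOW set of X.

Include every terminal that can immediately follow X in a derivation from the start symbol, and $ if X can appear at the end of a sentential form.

We compute FOLLOW(X) using the standard algorithm.
FOLLOW(S) starts with {$}.
FIRST(S) = {x, z}
FIRST(X) = {x, z}
FIRST(Y) = {x, y, z}
FOLLOW(S) = {$, x, y, z}
FOLLOW(X) = {$, x, y, z}
FOLLOW(Y) = {$, x, y, z}
Therefore, FOLLOW(X) = {$, x, y, z}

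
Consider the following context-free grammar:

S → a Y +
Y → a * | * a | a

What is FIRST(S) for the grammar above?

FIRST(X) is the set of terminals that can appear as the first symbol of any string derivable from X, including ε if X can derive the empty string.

We compute FIRST(S) using the standard algorithm.
FIRST(S) = {a}
FIRST(Y) = {*, a}
Therefore, FIRST(S) = {a}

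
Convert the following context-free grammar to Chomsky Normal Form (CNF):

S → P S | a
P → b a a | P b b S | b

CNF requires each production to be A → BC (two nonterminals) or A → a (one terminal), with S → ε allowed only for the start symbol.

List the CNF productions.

S → a; TB → b; TA → a; P → b; S → P S; P → TB X0; X0 → TA TA; P → P X1; X1 → TB X2; X2 → TB S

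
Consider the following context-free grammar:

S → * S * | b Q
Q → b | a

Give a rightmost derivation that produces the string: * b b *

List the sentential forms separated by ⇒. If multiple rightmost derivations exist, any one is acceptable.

S ⇒ * S * ⇒ * b Q * ⇒ * b b *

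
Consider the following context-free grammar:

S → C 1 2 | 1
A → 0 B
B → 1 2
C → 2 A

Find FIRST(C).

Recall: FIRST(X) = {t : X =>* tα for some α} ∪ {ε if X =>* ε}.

We compute FIRST(C) using the standard algorithm.
FIRST(A) = {0}
FIRST(B) = {1}
FIRST(C) = {2}
FIRST(S) = {1, 2}
Therefore, FIRST(C) = {2}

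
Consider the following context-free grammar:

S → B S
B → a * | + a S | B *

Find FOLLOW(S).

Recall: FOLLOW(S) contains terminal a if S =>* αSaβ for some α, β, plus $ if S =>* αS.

We compute FOLLOW(S) using the standard algorithm.
FOLLOW(S) starts with {$}.
FIRST(B) = {+, a}
FIRST(S) = {+, a}
FOLLOW(B) = {*, +, a}
FOLLOW(S) = {$, *, +, a}
Therefore, FOLLOW(S) = {$, *, +, a}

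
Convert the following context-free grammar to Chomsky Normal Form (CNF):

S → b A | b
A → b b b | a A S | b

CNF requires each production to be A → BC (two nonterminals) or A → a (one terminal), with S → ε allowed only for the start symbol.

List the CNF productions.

TB → b; S → b; TA → a; A → b; S → TB A; A → TB X0; X0 → TB TB; A → TA X1; X1 → A S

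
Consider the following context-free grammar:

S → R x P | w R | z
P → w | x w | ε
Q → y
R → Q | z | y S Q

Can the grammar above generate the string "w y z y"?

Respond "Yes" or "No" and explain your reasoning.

Yes - a valid derivation exists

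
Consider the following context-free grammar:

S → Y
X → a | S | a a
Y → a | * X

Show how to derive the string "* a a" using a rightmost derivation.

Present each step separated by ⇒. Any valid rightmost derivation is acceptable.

S ⇒ Y ⇒ * X ⇒ * a a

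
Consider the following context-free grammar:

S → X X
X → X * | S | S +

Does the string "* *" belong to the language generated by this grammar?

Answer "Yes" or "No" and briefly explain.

No - no valid derivation exists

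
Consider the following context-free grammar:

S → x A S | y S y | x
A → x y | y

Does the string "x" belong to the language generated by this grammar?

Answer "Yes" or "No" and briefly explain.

Yes - a valid derivation exists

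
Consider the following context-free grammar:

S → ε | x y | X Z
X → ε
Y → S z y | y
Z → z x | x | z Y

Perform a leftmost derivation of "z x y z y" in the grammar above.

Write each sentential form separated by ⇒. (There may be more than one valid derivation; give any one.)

S ⇒ X Z ⇒ Z ⇒ z Y ⇒ z S z y ⇒ z x y z y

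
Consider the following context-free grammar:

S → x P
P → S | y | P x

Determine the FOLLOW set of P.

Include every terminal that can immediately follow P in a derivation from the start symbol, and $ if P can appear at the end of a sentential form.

We compute FOLLOW(P) using the standard algorithm.
FOLLOW(S) starts with {$}.
FIRST(P) = {x, y}
FIRST(S) = {x}
FOLLOW(P) = {$, x}
FOLLOW(S) = {$, x}
Therefore, FOLLOW(P) = {$, x}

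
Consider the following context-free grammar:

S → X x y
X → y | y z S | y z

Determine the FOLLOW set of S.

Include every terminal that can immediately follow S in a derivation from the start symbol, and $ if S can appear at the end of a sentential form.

We compute FOLLOW(S) using the standard algorithm.
FOLLOW(S) starts with {$}.
FIRST(S) = {y}
FIRST(X) = {y}
FOLLOW(S) = {$, x}
FOLLOW(X) = {x}
Therefore, FOLLOW(S) = {$, x}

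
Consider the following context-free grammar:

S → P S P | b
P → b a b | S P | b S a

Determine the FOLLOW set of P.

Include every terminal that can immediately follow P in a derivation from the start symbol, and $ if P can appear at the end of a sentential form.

We compute FOLLOW(P) using the standard algorithm.
FOLLOW(S) starts with {$}.
FIRST(P) = {b}
FIRST(S) = {b}
FOLLOW(P) = {$, a, b}
FOLLOW(S) = {$, a, b}
Therefore, FOLLOW(P) = {$, a, b}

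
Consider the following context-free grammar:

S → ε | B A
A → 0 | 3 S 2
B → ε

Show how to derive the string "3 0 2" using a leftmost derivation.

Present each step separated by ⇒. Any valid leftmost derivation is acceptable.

S ⇒ B A ⇒ A ⇒ 3 S 2 ⇒ 3 B A 2 ⇒ 3 A 2 ⇒ 3 0 2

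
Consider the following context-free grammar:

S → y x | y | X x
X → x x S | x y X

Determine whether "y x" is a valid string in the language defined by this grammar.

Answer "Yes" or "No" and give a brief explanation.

Yes - a valid derivation exists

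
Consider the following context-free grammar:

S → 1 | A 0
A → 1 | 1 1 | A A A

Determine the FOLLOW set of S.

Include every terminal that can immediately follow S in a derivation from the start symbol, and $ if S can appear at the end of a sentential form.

We compute FOLLOW(S) using the standard algorithm.
FOLLOW(S) starts with {$}.
FIRST(A) = {1}
FIRST(S) = {1}
FOLLOW(A) = {0, 1}
FOLLOW(S) = {$}
Therefore, FOLLOW(S) = {$}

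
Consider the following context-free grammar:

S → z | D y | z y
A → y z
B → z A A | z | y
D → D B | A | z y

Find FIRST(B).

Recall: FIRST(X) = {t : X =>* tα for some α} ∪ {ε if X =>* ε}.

We compute FIRST(B) using the standard algorithm.
FIRST(A) = {y}
FIRST(B) = {y, z}
FIRST(D) = {y, z}
FIRST(S) = {y, z}
Therefore, FIRST(B) = {y, z}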